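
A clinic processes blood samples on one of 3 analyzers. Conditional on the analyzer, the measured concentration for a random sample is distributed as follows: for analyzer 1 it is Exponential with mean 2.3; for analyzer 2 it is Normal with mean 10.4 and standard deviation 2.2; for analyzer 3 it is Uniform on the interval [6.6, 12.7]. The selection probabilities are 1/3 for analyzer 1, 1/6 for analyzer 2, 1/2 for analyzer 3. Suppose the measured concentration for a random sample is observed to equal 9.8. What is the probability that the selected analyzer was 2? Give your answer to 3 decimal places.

0.257

Likelihoods f(9.8 | ·): 1: 0.00613479; 2: 0.174717; 3: 0.163934.
Posterior ∝ prior × likelihood. Numerator for 2: 0.166667·0.174717 = 0.0291196.
Normalizing constant: 0.333333·0.00613479 + 0.166667·0.174717 + 0.5·0.163934 = 0.113132.
P(2 | observation) = 0.0291196 / 0.113132 = 0.257395.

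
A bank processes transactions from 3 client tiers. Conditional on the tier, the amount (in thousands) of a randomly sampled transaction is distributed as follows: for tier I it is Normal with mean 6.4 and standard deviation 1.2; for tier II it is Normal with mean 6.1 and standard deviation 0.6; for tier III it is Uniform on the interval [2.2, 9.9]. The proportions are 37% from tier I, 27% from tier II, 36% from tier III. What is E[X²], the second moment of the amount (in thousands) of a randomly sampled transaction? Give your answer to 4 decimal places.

For each component E[X²] = Var + (mean)², giving I: 42.4; II: 37.57; III: 41.5433.
Overall E[X²] = 0.37·42.4 + 0.27·37.57 + 0.36·41.5433 = 40.7875.

40.7875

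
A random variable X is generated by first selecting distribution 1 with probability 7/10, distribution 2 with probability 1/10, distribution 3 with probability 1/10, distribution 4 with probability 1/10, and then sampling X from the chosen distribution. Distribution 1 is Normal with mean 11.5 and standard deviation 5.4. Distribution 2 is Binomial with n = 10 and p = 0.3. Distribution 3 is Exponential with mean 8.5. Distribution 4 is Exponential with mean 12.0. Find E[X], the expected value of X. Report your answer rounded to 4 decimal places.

10.4000

Component means — 1: 11.5; 2: 3; 3: 8.5; 4: 12.
E[X] = 0.7·11.5 + 0.1·3 + 0.1·8.5 + 0.1·12 = 10.4.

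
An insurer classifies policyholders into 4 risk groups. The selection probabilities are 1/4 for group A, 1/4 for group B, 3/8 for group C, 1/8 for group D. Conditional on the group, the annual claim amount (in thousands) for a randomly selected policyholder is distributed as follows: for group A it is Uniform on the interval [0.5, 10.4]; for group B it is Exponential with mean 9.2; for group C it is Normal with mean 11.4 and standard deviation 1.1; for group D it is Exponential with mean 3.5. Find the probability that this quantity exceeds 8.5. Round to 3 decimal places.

Conditional on each group, P(X > 8.5): A: 0.191919; B: 0.396963; C: 0.99581; D: 0.0881627.
By total probability, P(X > 8.5) = 0.25·0.191919 + 0.25·0.396963 + 0.375·0.99581 + 0.125·0.0881627 = 0.53167.

0.532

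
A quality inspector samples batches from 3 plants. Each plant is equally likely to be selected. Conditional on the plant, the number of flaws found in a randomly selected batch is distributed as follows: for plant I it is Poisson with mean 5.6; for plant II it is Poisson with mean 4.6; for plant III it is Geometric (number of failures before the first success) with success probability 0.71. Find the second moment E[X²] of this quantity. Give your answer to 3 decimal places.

For each component E[X²] = Var + (mean)², giving I: 36.96; II: 25.76; III: 0.742115.
Overall E[X²] = 0.333333·36.96 + 0.333333·25.76 + 0.333333·0.742115 = 21.154.

21.154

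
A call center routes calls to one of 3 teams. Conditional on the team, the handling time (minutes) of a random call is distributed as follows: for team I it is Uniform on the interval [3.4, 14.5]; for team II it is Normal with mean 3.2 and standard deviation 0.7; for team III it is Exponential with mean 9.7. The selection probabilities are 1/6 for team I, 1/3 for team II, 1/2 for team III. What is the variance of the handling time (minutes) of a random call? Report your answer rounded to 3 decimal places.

Per component, I: μ=8.95, E[X²]=90.37; II: μ=3.2, E[X²]=10.73; III: μ=9.7, E[X²]=188.18.
E[X] = 0.166667·8.95 + 0.333333·3.2 + 0.5·9.7 = 7.40833.
E[X²] = 0.166667·90.37 + 0.333333·10.73 + 0.5·188.18 = 112.728.
Var(X) = E[X²] − (E[X])² = 112.728 − 54.8834 = 57.8449.

57.845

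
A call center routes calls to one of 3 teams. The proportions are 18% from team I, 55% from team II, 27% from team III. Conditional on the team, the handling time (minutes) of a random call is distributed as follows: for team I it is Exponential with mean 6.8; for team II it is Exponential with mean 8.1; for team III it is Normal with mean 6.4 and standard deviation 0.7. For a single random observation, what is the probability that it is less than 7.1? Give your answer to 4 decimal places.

0.6649

Conditional on each team, P(X < 7.1): I: 0.647998; II: 0.583781; III: 0.841345.
By total probability, P(X < 7.1) = 0.18·0.647998 + 0.55·0.583781 + 0.27·0.841345 = 0.664882.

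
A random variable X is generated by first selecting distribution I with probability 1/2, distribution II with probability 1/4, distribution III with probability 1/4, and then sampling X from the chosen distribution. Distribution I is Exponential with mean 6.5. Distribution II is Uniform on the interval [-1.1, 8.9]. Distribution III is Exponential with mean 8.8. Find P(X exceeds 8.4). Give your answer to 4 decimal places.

0.2461

Conditional on each component, P(X > 8.4): I: 0.274636; II: 0.05; III: 0.384987.
By total probability, P(X > 8.4) = 0.5·0.274636 + 0.25·0.05 + 0.25·0.384987 = 0.246065.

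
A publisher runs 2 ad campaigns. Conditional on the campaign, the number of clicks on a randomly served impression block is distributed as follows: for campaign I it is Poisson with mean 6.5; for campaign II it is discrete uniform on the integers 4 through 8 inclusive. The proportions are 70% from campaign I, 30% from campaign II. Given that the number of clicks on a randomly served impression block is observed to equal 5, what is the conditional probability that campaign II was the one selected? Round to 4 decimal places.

Likelihoods P(X=5 | ·): I: 0.145369; II: 0.2.
Posterior ∝ prior × likelihood. Numerator for II: 0.3·0.2 = 0.06.
Normalizing constant: 0.7·0.145369 + 0.3·0.2 = 0.161758.
P(II | observation) = 0.06 / 0.161758 = 0.370924.

0.3709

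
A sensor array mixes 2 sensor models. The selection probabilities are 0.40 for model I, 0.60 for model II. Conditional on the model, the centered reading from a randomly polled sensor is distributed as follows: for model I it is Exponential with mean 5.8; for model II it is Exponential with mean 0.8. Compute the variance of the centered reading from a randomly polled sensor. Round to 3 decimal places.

Per component, I: μ=5.8, E[X²]=67.28; II: μ=0.8, E[X²]=1.28.
E[X] = 0.4·5.8 + 0.6·0.8 = 2.8.
E[X²] = 0.4·67.28 + 0.6·1.28 = 27.68.
Var(X) = E[X²] − (E[X])² = 27.68 − 7.84 = 19.84.

19.840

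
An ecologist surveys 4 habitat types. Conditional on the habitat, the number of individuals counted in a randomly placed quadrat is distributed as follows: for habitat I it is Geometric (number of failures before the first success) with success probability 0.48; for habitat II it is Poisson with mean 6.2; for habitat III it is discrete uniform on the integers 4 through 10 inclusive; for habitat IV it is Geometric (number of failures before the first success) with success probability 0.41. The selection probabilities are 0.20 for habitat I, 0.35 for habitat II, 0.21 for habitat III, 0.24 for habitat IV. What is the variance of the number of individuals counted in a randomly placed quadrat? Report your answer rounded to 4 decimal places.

11.1224

Per component, I: μ=1.08333, E[X²]=3.43056; II: μ=6.2, E[X²]=44.64; III: μ=7, E[X²]=53; IV: μ=1.43902, E[X²]=5.58061.
E[X] = 0.2·1.08333 + 0.35·6.2 + 0.21·7 + 0.24·1.43902 = 4.20203.
E[X²] = 0.2·3.43056 + 0.35·44.64 + 0.21·53 + 0.24·5.58061 = 28.7795.
Var(X) = E[X²] − (E[X])² = 28.7795 − 17.6571 = 11.1224.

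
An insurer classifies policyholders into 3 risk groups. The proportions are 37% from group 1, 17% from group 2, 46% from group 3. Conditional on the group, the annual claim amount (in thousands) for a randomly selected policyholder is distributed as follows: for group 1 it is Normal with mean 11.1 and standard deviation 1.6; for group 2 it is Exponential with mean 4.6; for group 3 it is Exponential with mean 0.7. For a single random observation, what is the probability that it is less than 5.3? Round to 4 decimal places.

0.5761

Conditional on each group, P(X < 5.3): 1: 0.000144481; 2: 0.684051; 3: 0.999485.
By total probability, P(X < 5.3) = 0.37·0.000144481 + 0.17·0.684051 + 0.46·0.999485 = 0.576105.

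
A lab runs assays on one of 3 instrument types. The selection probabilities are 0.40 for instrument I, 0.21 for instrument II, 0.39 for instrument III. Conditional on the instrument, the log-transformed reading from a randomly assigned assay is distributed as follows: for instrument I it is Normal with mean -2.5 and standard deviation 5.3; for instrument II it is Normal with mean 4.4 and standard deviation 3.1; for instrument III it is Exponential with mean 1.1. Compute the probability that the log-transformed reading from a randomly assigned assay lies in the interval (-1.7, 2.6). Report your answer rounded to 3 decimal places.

Conditional on each instrument, P(-1.7 < X < 2.6): I: 0.272052; II: 0.256191; III: 0.905922.
By total probability, P(-1.7 < X < 2.6) = 0.4·0.272052 + 0.21·0.256191 + 0.39·0.905922 = 0.515931.

0.516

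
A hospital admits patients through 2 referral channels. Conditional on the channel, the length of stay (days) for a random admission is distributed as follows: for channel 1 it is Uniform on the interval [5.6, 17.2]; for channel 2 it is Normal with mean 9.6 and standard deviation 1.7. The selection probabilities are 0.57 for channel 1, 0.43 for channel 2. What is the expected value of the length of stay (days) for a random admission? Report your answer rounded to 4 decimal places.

10.6260

Component means — 1: 11.4; 2: 9.6.
E[X] = 0.57·11.4 + 0.43·9.6 = 10.626.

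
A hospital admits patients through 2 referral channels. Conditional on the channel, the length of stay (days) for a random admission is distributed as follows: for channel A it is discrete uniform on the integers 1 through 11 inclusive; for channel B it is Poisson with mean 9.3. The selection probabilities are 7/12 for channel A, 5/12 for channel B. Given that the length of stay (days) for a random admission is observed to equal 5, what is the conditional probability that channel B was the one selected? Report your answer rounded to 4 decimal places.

0.2940

Likelihoods P(X=5 | ·): A: 0.0909091; B: 0.0530023.
Posterior ∝ prior × likelihood. Numerator for B: 0.416667·0.0530023 = 0.0220843.
Normalizing constant: 0.583333·0.0909091 + 0.416667·0.0530023 = 0.0751146.
P(B | observation) = 0.0220843 / 0.0751146 = 0.294008.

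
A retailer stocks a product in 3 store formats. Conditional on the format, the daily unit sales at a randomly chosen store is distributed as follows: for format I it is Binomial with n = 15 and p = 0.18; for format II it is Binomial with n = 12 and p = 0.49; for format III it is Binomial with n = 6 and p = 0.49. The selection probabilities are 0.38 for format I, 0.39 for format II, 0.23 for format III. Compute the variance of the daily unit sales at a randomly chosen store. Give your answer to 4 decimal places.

4.6347

Per component, I: μ=2.7, E[X²]=9.504; II: μ=5.88, E[X²]=37.5732; III: μ=2.94, E[X²]=10.143.
E[X] = 0.38·2.7 + 0.39·5.88 + 0.23·2.94 = 3.9954.
E[X²] = 0.38·9.504 + 0.39·37.5732 + 0.23·10.143 = 20.598.
Var(X) = E[X²] − (E[X])² = 20.598 − 15.9632 = 4.63474.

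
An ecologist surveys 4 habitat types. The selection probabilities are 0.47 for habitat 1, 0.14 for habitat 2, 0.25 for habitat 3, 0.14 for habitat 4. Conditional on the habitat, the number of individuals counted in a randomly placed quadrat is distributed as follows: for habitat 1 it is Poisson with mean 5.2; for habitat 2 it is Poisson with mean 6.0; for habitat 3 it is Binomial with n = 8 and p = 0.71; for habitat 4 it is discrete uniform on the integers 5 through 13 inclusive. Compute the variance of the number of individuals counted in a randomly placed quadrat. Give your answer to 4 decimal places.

6.2142

Per component, 1: μ=5.2, E[X²]=32.24; 2: μ=6, E[X²]=42; 3: μ=5.68, E[X²]=33.9096; 4: μ=9, E[X²]=87.6667.
E[X] = 0.47·5.2 + 0.14·6 + 0.25·5.68 + 0.14·9 = 5.964.
E[X²] = 0.47·32.24 + 0.14·42 + 0.25·33.9096 + 0.14·87.6667 = 41.7835.
Var(X) = E[X²] − (E[X])² = 41.7835 − 35.5693 = 6.21424.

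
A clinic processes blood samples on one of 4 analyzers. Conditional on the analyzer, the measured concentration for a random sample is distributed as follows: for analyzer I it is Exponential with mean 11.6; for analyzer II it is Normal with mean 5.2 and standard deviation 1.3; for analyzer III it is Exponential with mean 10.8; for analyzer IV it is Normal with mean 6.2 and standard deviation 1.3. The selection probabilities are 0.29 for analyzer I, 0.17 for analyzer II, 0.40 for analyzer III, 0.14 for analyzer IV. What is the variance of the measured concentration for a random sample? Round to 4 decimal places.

Per component, I: μ=11.6, E[X²]=269.12; II: μ=5.2, E[X²]=28.73; III: μ=10.8, E[X²]=233.28; IV: μ=6.2, E[X²]=40.13.
E[X] = 0.29·11.6 + 0.17·5.2 + 0.4·10.8 + 0.14·6.2 = 9.436.
E[X²] = 0.29·269.12 + 0.17·28.73 + 0.4·233.28 + 0.14·40.13 = 181.859.
Var(X) = E[X²] − (E[X])² = 181.859 − 89.0381 = 92.821.

92.8210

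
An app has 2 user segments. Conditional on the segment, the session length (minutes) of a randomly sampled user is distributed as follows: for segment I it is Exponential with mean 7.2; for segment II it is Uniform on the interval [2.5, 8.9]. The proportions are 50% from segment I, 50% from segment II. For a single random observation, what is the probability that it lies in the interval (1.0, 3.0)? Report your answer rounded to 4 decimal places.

0.1446

Conditional on each segment, P(1.0 < X < 3.0): I: 0.211084; II: 0.078125.
By total probability, P(1.0 < X < 3.0) = 0.5·0.211084 + 0.5·0.078125 = 0.144605.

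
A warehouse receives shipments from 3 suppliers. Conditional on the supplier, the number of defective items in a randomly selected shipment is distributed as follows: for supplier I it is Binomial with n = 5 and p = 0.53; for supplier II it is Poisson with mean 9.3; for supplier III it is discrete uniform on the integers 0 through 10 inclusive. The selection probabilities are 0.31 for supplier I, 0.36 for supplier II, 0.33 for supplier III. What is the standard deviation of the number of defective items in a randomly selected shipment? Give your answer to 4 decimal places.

3.8381

Per component, I: μ=2.65, E[X²]=8.268; II: μ=9.3, E[X²]=95.79; III: μ=5, E[X²]=35.
E[X] = 0.31·2.65 + 0.36·9.3 + 0.33·5 = 5.8195.
E[X²] = 0.31·8.268 + 0.36·95.79 + 0.33·35 = 48.5975.
Var(X) = E[X²] − (E[X])² = 48.5975 − 33.8666 = 14.7309.
SD(X) = √14.7309 = 3.83809.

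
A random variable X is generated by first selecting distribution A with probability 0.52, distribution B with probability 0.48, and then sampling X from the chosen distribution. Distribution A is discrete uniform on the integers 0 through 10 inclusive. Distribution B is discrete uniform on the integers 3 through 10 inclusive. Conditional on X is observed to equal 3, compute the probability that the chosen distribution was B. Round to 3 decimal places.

0.559

Likelihoods P(X=3 | ·): A: 0.0909091; B: 0.125.
Posterior ∝ prior × likelihood. Numerator for B: 0.48·0.125 = 0.06.
Normalizing constant: 0.52·0.0909091 + 0.48·0.125 = 0.107273.
P(B | observation) = 0.06 / 0.107273 = 0.559322.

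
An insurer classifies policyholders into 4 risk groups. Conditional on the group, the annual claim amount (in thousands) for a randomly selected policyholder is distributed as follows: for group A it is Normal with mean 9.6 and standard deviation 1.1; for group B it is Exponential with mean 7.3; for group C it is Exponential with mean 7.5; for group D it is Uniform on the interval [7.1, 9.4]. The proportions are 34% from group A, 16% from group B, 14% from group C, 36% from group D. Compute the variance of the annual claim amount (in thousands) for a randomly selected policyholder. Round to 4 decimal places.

Per component, A: μ=9.6, E[X²]=93.37; B: μ=7.3, E[X²]=106.58; C: μ=7.5, E[X²]=112.5; D: μ=8.25, E[X²]=68.5033.
E[X] = 0.34·9.6 + 0.16·7.3 + 0.14·7.5 + 0.36·8.25 = 8.452.
E[X²] = 0.34·93.37 + 0.16·106.58 + 0.14·112.5 + 0.36·68.5033 = 89.2098.
Var(X) = E[X²] − (E[X])² = 89.2098 − 71.4363 = 17.7735.

17.7735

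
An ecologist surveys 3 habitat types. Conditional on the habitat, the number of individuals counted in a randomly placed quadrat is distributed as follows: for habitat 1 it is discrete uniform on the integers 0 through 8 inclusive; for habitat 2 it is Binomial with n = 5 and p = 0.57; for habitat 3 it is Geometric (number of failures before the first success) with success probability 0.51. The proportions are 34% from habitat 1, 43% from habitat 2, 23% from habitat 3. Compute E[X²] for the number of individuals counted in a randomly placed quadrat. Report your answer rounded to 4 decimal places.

For each component E[X²] = Var + (mean)², giving 1: 22.6667; 2: 9.348; 3: 2.807.
Overall E[X²] = 0.34·22.6667 + 0.43·9.348 + 0.23·2.807 = 12.3719.

12.3719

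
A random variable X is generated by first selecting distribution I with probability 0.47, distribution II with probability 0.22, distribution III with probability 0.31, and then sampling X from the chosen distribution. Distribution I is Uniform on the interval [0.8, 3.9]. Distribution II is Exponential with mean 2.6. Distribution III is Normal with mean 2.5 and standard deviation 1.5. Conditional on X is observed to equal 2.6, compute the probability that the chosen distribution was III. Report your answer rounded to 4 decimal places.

Likelihoods f(2.6 | ·): I: 0.322581; II: 0.141492; III: 0.265371.
Posterior ∝ prior × likelihood. Numerator for III: 0.31·0.265371 = 0.0822651.
Normalizing constant: 0.47·0.322581 + 0.22·0.141492 + 0.31·0.265371 = 0.265006.
P(III | observation) = 0.0822651 / 0.265006 = 0.310427.

0.3104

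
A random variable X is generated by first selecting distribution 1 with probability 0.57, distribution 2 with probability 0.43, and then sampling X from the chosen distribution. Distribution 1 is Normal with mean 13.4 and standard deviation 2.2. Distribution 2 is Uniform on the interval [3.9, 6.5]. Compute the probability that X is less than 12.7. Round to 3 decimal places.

0.644

Conditional on each component, P(X < 12.7): 1: 0.375174; 2: 1.
By total probability, P(X < 12.7) = 0.57·0.375174 + 0.43·1 = 0.643849.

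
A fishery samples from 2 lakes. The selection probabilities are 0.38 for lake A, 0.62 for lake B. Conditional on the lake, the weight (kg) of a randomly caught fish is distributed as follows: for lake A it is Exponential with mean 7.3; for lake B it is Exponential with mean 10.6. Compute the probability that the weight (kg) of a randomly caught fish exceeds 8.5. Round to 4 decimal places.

0.3967

Conditional on each lake, P(X > 8.5): A: 0.312115; B: 0.448482.
By total probability, P(X > 8.5) = 0.38·0.312115 + 0.62·0.448482 = 0.396663.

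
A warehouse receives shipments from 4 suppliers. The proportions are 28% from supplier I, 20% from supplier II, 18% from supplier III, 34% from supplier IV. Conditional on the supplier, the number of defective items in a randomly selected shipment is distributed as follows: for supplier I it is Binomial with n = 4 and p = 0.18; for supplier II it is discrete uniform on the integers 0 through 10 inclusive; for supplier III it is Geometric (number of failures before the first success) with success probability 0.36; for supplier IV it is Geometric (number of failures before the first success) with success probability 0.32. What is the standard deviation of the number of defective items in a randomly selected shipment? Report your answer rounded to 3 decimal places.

2.743

Per component, I: μ=0.72, E[X²]=1.1088; II: μ=5, E[X²]=35; III: μ=1.77778, E[X²]=8.09877; IV: μ=2.125, E[X²]=11.1562.
E[X] = 0.28·0.72 + 0.2·5 + 0.18·1.77778 + 0.34·2.125 = 2.2441.
E[X²] = 0.28·1.1088 + 0.2·35 + 0.18·8.09877 + 0.34·11.1562 = 12.5614.
Var(X) = E[X²] − (E[X])² = 12.5614 − 5.03598 = 7.52538.
SD(X) = √7.52538 = 2.74324.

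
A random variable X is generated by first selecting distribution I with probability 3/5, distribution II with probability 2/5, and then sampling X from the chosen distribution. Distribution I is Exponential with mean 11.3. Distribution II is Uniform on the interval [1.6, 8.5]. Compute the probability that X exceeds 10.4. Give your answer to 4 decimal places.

Conditional on each component, P(X > 10.4): I: 0.398378; II: 0.
By total probability, P(X > 10.4) = 0.6·0.398378 + 0.4·0 = 0.239027.

0.2390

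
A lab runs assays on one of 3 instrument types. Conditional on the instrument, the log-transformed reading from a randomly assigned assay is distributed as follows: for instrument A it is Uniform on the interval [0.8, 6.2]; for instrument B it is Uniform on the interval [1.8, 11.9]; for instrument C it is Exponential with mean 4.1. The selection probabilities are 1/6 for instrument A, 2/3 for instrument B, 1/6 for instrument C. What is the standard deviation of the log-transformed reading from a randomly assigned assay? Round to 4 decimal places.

Per component, A: μ=3.5, E[X²]=14.68; B: μ=6.85, E[X²]=55.4233; C: μ=4.1, E[X²]=33.62.
E[X] = 0.166667·3.5 + 0.666667·6.85 + 0.166667·4.1 = 5.83333.
E[X²] = 0.166667·14.68 + 0.666667·55.4233 + 0.166667·33.62 = 44.9989.
Var(X) = E[X²] − (E[X])² = 44.9989 − 34.0278 = 10.9711.
SD(X) = √10.9711 = 3.31227.

3.3123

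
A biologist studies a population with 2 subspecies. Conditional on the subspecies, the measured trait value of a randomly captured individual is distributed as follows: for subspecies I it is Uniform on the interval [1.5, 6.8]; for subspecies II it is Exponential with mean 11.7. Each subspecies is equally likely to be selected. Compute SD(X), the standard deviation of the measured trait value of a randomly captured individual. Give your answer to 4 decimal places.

Per component, I: μ=4.15, E[X²]=19.5633; II: μ=11.7, E[X²]=273.78.
E[X] = 0.5·4.15 + 0.5·11.7 = 7.925.
E[X²] = 0.5·19.5633 + 0.5·273.78 = 146.672.
Var(X) = E[X²] − (E[X])² = 146.672 − 62.8056 = 83.866.
SD(X) = √83.866 = 9.15784.

9.1578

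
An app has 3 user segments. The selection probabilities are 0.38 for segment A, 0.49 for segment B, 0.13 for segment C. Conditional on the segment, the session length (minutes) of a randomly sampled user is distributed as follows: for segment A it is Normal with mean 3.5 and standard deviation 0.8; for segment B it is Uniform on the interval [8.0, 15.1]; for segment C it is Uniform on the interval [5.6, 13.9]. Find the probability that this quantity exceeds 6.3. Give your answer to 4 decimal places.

0.6091

Conditional on each segment, P(X > 6.3): A: 0.000232629; B: 1; C: 0.915663.
By total probability, P(X > 6.3) = 0.38·0.000232629 + 0.49·1 + 0.13·0.915663 = 0.609125.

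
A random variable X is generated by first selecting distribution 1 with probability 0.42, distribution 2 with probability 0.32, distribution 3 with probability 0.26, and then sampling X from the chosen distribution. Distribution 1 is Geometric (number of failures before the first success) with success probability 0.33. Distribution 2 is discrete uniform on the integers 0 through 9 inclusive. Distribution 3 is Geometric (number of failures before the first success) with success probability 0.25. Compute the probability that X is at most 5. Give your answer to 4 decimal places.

0.7877

Conditional on each component, P(X ≤ 5): 1: 0.909542; 2: 0.6; 3: 0.822021.
By total probability, P(X ≤ 5) = 0.42·0.909542 + 0.32·0.6 + 0.26·0.822021 = 0.787733.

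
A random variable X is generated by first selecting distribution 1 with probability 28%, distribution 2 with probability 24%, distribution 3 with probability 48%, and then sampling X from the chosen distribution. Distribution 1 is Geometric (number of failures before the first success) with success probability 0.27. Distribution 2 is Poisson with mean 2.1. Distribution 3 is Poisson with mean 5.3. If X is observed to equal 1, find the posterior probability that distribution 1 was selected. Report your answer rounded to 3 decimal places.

Likelihoods P(X=1 | ·): 1: 0.1971; 2: 0.257158; 3: 0.0264554.
Posterior ∝ prior × likelihood. Numerator for 1: 0.28·0.1971 = 0.055188.
Normalizing constant: 0.28·0.1971 + 0.24·0.257158 + 0.48·0.0264554 = 0.129605.
P(1 | observation) = 0.055188 / 0.129605 = 0.425818.

0.426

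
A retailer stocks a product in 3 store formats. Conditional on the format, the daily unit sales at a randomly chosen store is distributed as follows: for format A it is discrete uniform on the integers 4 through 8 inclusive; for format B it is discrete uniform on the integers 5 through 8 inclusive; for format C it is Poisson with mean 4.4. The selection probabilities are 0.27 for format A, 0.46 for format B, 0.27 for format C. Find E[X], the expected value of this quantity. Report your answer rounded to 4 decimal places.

Component means — A: 6; B: 6.5; C: 4.4.
E[X] = 0.27·6 + 0.46·6.5 + 0.27·4.4 = 5.798.

5.7980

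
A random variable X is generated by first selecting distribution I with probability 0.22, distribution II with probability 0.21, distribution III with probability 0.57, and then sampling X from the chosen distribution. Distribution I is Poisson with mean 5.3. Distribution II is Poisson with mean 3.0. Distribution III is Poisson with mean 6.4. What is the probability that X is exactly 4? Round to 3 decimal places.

Conditional on each component, P(X = 4): I: 0.164109; II: 0.168031; III: 0.116151.
By total probability, P(X = 4) = 0.22·0.164109 + 0.21·0.168031 + 0.57·0.116151 = 0.137597.

0.138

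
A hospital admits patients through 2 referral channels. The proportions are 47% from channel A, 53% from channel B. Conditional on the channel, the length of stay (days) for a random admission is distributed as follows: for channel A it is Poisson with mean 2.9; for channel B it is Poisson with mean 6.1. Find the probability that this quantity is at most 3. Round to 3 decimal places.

0.390

Conditional on each channel, P(X ≤ 3): A: 0.669623; B: 0.142501.
By total probability, P(X ≤ 3) = 0.47·0.669623 + 0.53·0.142501 = 0.390249.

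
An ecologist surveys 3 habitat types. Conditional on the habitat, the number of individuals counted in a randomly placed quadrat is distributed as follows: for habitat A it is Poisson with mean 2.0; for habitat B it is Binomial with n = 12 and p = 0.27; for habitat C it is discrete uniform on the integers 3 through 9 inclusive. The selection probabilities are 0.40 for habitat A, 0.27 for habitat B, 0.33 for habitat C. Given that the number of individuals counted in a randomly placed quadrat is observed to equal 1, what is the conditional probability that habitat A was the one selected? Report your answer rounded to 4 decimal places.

Likelihoods P(X=1 | ·): A: 0.270671; B: 0.101647; C: 0.
Posterior ∝ prior × likelihood. Numerator for A: 0.4·0.270671 = 0.108268.
Normalizing constant: 0.4·0.270671 + 0.27·0.101647 + 0.33·0 = 0.135713.
P(A | observation) = 0.108268 / 0.135713 = 0.797773.

0.7978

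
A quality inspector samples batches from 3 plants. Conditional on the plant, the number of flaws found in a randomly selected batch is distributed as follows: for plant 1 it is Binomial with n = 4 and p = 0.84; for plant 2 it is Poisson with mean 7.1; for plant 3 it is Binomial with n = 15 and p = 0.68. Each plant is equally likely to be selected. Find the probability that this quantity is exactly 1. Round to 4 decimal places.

0.0065

Conditional on each plant, P(X = 1): 1: 0.0137626; 2: 0.00585824; 3: 1.2042e-06.
By total probability, P(X = 1) = 0.333333·0.0137626 + 0.333333·0.00585824 + 0.333333·1.2042e-06 = 0.00654067.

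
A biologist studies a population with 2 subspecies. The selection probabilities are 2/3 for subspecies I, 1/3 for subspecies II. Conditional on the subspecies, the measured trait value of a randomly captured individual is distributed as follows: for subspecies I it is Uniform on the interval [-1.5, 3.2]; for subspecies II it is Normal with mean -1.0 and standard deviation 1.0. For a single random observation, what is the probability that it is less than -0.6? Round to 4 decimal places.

0.3461

Conditional on each subspecies, P(X < -0.6): I: 0.191489; II: 0.655422.
By total probability, P(X < -0.6) = 0.666667·0.191489 + 0.333333·0.655422 = 0.346133.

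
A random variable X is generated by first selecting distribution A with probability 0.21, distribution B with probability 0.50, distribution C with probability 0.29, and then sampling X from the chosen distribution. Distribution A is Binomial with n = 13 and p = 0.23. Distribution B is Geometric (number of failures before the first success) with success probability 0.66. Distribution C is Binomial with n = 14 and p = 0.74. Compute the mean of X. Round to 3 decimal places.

3.890

Component means — A: 2.99; B: 0.515152; C: 10.36.
E[X] = 0.21·2.99 + 0.5·0.515152 + 0.29·10.36 = 3.88988.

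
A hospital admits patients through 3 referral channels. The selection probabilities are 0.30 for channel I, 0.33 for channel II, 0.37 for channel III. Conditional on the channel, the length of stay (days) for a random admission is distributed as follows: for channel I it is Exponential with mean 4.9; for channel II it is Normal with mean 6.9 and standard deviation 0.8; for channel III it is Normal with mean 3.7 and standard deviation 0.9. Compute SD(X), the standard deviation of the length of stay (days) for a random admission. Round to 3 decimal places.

3.085

Per component, I: μ=4.9, E[X²]=48.02; II: μ=6.9, E[X²]=48.25; III: μ=3.7, E[X²]=14.5.
E[X] = 0.3·4.9 + 0.33·6.9 + 0.37·3.7 = 5.116.
E[X²] = 0.3·48.02 + 0.33·48.25 + 0.37·14.5 = 35.6935.
Var(X) = E[X²] − (E[X])² = 35.6935 − 26.1735 = 9.52004.
SD(X) = √9.52004 = 3.08546.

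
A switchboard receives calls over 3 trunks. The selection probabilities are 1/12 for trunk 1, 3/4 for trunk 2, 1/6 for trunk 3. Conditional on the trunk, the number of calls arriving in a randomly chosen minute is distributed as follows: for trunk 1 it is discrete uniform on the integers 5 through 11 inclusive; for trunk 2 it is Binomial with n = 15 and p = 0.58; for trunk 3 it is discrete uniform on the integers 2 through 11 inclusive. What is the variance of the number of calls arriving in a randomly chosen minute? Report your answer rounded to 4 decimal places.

5.1157

Per component, 1: μ=8, E[X²]=68; 2: μ=8.7, E[X²]=79.344; 3: μ=6.5, E[X²]=50.5.
E[X] = 0.0833333·8 + 0.75·8.7 + 0.166667·6.5 = 8.275.
E[X²] = 0.0833333·68 + 0.75·79.344 + 0.166667·50.5 = 73.5913.
Var(X) = E[X²] − (E[X])² = 73.5913 − 68.4756 = 5.11571.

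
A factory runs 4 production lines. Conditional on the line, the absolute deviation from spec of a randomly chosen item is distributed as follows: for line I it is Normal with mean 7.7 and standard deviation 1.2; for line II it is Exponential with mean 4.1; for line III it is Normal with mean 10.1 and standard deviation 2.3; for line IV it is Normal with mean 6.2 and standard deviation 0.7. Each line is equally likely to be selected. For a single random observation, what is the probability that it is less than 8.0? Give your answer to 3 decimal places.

Conditional on each line, P(X < 8.0): I: 0.598706; II: 0.857899; III: 0.18061; IV: 0.994936.
By total probability, P(X < 8.0) = 0.25·0.598706 + 0.25·0.857899 + 0.25·0.18061 + 0.25·0.994936 = 0.658038.

0.658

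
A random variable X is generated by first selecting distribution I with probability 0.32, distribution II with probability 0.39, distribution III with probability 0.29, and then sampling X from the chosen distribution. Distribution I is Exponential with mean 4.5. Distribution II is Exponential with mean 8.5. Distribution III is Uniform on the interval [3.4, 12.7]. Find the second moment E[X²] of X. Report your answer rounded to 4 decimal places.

For each component E[X²] = Var + (mean)², giving I: 40.5; II: 144.5; III: 72.01.
Overall E[X²] = 0.32·40.5 + 0.39·144.5 + 0.29·72.01 = 90.1979.

90.1979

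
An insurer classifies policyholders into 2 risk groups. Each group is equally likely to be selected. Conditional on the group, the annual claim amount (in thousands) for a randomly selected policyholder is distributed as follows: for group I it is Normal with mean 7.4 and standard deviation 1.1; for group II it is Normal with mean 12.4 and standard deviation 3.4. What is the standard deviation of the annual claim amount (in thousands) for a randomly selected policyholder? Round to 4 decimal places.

3.5546

Per component, I: μ=7.4, E[X²]=55.97; II: μ=12.4, E[X²]=165.32.
E[X] = 0.5·7.4 + 0.5·12.4 = 9.9.
E[X²] = 0.5·55.97 + 0.5·165.32 = 110.645.
Var(X) = E[X²] − (E[X])² = 110.645 − 98.01 = 12.635.
SD(X) = √12.635 = 3.55457.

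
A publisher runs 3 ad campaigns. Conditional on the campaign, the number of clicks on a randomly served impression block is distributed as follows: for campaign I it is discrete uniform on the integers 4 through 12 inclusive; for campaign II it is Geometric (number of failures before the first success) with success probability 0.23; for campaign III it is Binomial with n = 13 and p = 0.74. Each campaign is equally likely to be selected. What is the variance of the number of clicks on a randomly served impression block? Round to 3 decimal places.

14.975

Per component, I: μ=8, E[X²]=70.6667; II: μ=3.34783, E[X²]=25.7637; III: μ=9.62, E[X²]=95.0456.
E[X] = 0.333333·8 + 0.333333·3.34783 + 0.333333·9.62 = 6.98928.
E[X²] = 0.333333·70.6667 + 0.333333·25.7637 + 0.333333·95.0456 = 63.8253.
Var(X) = E[X²] − (E[X])² = 63.8253 − 48.85 = 14.9754.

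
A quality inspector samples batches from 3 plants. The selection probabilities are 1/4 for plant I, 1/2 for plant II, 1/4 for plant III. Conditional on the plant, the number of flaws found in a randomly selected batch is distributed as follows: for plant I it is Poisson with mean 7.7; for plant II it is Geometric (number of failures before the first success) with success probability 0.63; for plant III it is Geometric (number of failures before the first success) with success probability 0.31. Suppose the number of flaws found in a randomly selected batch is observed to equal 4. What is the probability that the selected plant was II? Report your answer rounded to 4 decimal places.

0.1474

Likelihoods P(X=4 | ·): I: 0.0663261; II: 0.0118072; III: 0.0702681.
Posterior ∝ prior × likelihood. Numerator for II: 0.5·0.0118072 = 0.00590361.
Normalizing constant: 0.25·0.0663261 + 0.5·0.0118072 + 0.25·0.0702681 = 0.0400521.
P(II | observation) = 0.00590361 / 0.0400521 = 0.147398.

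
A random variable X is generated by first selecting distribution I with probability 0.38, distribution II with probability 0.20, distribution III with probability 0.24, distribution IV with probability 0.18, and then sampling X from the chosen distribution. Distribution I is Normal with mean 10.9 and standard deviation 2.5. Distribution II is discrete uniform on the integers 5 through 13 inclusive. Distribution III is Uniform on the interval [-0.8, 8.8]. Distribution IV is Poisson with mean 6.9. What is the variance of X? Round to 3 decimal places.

Per component, I: μ=10.9, E[X²]=125.06; II: μ=9, E[X²]=87.6667; III: μ=4, E[X²]=23.68; IV: μ=6.9, E[X²]=54.51.
E[X] = 0.38·10.9 + 0.2·9 + 0.24·4 + 0.18·6.9 = 8.144.
E[X²] = 0.38·125.06 + 0.2·87.6667 + 0.24·23.68 + 0.18·54.51 = 80.5511.
Var(X) = E[X²] − (E[X])² = 80.5511 − 66.3247 = 14.2264.

14.226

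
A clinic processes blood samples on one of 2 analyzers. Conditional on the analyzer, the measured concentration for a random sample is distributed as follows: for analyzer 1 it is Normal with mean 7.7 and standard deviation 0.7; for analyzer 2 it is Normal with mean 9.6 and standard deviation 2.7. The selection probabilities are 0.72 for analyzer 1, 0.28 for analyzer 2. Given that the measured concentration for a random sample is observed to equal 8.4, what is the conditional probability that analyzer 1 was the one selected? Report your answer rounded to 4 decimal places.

0.8691

Likelihoods f(8.4 | ·): 1: 0.345672; 2: 0.133861.
Posterior ∝ prior × likelihood. Numerator for 1: 0.72·0.345672 = 0.248884.
Normalizing constant: 0.72·0.345672 + 0.28·0.133861 = 0.286365.
P(1 | observation) = 0.248884 / 0.286365 = 0.869115.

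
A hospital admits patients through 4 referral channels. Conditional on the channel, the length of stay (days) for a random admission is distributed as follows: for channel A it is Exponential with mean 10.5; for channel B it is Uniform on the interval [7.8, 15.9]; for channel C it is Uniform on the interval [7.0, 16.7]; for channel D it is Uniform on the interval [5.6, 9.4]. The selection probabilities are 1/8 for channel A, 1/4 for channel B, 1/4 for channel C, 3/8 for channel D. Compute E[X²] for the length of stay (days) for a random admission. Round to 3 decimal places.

For each component E[X²] = Var + (mean)², giving A: 220.5; B: 145.89; C: 148.263; D: 57.4533.
Overall E[X²] = 0.125·220.5 + 0.25·145.89 + 0.25·148.263 + 0.375·57.4533 = 122.646.

122.646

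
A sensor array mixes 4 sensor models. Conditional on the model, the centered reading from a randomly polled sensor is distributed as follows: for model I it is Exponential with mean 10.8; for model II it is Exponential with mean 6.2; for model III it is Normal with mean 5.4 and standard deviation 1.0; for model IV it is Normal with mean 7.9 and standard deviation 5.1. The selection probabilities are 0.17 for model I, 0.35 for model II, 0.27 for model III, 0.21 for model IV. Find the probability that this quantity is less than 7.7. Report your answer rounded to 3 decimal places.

0.704

Conditional on each model, P(X < 7.7): I: 0.50981; II: 0.711175; III: 0.989276; IV: 0.484359.
By total probability, P(X < 7.7) = 0.17·0.50981 + 0.35·0.711175 + 0.27·0.989276 + 0.21·0.484359 = 0.704399.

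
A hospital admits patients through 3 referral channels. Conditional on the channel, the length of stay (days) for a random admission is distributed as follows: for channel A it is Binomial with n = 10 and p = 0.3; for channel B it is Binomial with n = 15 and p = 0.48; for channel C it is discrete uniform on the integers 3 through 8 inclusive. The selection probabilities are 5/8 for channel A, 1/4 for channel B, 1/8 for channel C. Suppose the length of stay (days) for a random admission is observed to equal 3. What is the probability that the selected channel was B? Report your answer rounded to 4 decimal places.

0.0255

Likelihoods P(X=3 | ·): A: 0.266828; B: 0.0196687; C: 0.166667.
Posterior ∝ prior × likelihood. Numerator for B: 0.25·0.0196687 = 0.00491717.
Normalizing constant: 0.625·0.266828 + 0.25·0.0196687 + 0.125·0.166667 = 0.192518.
P(B | observation) = 0.00491717 / 0.192518 = 0.0255414.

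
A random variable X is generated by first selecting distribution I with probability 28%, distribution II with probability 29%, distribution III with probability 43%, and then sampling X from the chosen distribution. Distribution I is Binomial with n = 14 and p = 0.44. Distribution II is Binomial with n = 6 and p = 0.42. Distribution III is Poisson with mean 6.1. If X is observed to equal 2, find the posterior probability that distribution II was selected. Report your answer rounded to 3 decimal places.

0.793

Likelihoods P(X=2 | ·): I: 0.0167573; II: 0.299434; III: 0.0417286.
Posterior ∝ prior × likelihood. Numerator for II: 0.29·0.299434 = 0.086836.
Normalizing constant: 0.28·0.0167573 + 0.29·0.299434 + 0.43·0.0417286 = 0.109471.
P(II | observation) = 0.086836 / 0.109471 = 0.793231.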